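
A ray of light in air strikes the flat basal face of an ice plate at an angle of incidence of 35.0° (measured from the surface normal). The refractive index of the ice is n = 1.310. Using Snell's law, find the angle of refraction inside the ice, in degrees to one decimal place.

Snell: sin θ_r = sin θ_i / n = sin 35.0° / 1.310 = 0.5736 / 1.310 = 0.4378.
θ_r = arcsin(0.4378) = 25.97°.

26.0°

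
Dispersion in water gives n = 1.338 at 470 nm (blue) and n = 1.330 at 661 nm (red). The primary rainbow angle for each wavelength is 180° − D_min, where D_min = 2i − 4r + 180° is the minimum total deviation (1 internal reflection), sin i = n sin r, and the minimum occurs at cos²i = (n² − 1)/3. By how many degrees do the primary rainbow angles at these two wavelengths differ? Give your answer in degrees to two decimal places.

At 470 nm (n = 1.338): cos²i = 0.26341 → i = 59.120°, r = 39.899°, D_min = 138.643°, rainbow angle = 41.357°.
At 661 nm (n = 1.330): cos²i = 0.25630 → i = 59.585°, r = 40.422°, D_min = 137.484°, rainbow angle = 42.516°.
Angular width = |41.357° − 42.516°| = 1.160°.

1.16°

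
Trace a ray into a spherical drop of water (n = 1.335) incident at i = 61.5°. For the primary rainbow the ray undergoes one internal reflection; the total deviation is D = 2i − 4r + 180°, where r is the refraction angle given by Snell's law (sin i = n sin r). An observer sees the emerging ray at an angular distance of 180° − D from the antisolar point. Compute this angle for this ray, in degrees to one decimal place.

sin r = sin 61.5° / 1.335 = 0.8788/1.335 = 0.6583; r = 41.17°.
D = 2·61.5° − 4·41.17° + 180° = 123.00° − 164.68° + 180° = 138.32°.
Angle from antisolar point = 180° − D = 41.68°.

41.7°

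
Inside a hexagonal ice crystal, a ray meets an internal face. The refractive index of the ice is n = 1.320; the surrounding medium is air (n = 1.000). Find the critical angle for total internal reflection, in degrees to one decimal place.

sin θ_c = n_air / n = 1.000 / 1.320 = 0.7576.
θ_c = arcsin(0.7576) = 49.25°.

49.3°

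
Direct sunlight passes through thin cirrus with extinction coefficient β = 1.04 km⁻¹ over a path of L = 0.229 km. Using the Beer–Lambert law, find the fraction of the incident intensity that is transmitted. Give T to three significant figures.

0.788

τ = β·L = 1.04 × 0.229 = 0.2382.
T = exp(−0.2382) = 0.7881.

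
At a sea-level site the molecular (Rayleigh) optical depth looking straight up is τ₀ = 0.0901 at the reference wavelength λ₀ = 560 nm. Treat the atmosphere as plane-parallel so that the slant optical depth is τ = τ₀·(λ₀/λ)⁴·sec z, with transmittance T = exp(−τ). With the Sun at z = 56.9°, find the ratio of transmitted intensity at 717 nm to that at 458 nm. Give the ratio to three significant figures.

Airmass: sec 56.9° = 1.8312.
τ(717 nm) = 0.0901 × (560/717)⁴ × 1.8312 = 0.0901 × 0.3721 × 1.8312 = 0.0614.
τ(458 nm) = 0.0901 × (560/458)⁴ × 1.8312 = 0.0901 × 2.2351 × 1.8312 = 0.3688.
T(717)/T(458) = exp(τ_B − τ_A) = exp(0.3074) = 1.3598.

1.36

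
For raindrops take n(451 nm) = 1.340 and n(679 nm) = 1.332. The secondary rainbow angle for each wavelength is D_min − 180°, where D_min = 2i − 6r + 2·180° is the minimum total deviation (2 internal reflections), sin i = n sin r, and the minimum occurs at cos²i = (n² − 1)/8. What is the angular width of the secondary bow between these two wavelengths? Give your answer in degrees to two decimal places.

2.08°

At 451 nm (n = 1.340): cos²i = 0.09945 → i = 71.618°, r = 45.088°, D_min = 232.709°, rainbow angle = 52.709°.
At 679 nm (n = 1.332): cos²i = 0.09678 → i = 71.875°, r = 45.520°, D_min = 230.628°, rainbow angle = 50.628°.
Angular width = |52.709° − 50.628°| = 2.080°.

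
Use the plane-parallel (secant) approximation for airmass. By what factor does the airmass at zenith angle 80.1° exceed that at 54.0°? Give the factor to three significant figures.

3.42

X(80.1°)/X(54.0°) = sec 80.1° / sec 54.0° = cos 54.0° / cos 80.1° = 0.5878/0.1719 = 3.4188.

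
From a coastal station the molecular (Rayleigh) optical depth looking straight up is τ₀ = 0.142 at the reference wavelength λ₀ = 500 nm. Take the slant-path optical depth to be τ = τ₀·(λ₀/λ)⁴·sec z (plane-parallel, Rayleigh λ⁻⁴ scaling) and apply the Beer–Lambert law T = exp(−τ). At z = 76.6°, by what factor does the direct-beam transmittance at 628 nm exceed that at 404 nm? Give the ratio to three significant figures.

3.29

Airmass: sec 76.6° = 4.3150.
τ(628 nm) = 0.142 × (500/628)⁴ × 4.3150 = 0.142 × 0.4018 × 4.3150 = 0.2462.
τ(404 nm) = 0.142 × (500/404)⁴ × 4.3150 = 0.142 × 2.3461 × 4.3150 = 1.4376.
T(628)/T(404) = exp(τ_B − τ_A) = exp(1.1913) = 3.2915.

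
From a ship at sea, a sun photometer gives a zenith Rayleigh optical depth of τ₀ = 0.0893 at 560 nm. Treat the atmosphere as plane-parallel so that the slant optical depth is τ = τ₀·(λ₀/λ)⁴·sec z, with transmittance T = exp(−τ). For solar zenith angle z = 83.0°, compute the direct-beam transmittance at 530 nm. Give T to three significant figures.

0.401

sec 83.0° = 8.2055.
τ = 0.0893 × (560/530)⁴ × 8.2055 = 0.0893 × 1.2464 × 8.2055 = 0.9133.
T = exp(−0.9133) = 0.4012.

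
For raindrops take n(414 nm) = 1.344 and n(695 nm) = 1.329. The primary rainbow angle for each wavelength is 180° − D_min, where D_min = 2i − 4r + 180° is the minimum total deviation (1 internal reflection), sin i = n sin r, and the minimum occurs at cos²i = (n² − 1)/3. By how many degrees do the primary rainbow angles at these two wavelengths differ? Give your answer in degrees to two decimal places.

At 414 nm (n = 1.344): cos²i = 0.26878 → i = 58.772°, r = 39.512°, D_min = 139.495°, rainbow angle = 40.505°.
At 695 nm (n = 1.329): cos²i = 0.25541 → i = 59.643°, r = 40.487°, D_min = 137.337°, rainbow angle = 42.663°.
Angular width = |40.505° − 42.663°| = 2.158°.

2.16°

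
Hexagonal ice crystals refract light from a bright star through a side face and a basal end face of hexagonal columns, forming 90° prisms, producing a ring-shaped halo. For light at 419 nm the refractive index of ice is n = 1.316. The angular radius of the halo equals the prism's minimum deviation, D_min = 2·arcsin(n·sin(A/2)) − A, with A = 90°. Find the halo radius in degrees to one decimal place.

47.0°

n·sin(A/2) = 1.316 × sin 45° = 1.316 × 0.7071 = 0.9306.
D_min = 2·arcsin(0.9306) − 90° = 2 × 68.521° − 90° = 47.042°.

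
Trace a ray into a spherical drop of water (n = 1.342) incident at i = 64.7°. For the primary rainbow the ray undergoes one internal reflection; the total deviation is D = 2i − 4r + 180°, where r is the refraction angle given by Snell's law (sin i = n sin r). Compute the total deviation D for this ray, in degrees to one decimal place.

sin r = sin 64.7° / 1.342 = 0.9041/1.342 = 0.6737; r = 42.35°.
D = 2·64.7° − 4·42.35° + 180° = 129.40° − 169.41° + 180° = 139.99°.

140.0°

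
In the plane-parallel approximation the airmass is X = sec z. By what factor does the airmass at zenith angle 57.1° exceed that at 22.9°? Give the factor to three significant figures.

1.70

X(57.1°)/X(22.9°) = sec 57.1° / sec 22.9° = cos 22.9° / cos 57.1° = 0.9212/0.5432 = 1.6959.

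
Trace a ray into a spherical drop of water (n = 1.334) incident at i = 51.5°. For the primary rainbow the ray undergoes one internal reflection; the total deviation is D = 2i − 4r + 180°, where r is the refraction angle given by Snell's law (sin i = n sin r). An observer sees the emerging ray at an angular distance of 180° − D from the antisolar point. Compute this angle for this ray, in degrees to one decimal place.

sin r = sin 51.5° / 1.334 = 0.7826/1.334 = 0.5867; r = 35.92°.
D = 2·51.5° − 4·35.92° + 180° = 103.00° − 143.68° + 180° = 139.32°.
Angle from antisolar point = 180° − D = 40.68°.

40.7°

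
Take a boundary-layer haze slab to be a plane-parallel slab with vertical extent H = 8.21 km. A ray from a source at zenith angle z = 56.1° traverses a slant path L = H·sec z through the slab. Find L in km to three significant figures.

sec z = 1/cos 56.1° = 1.7929.
L = 8.21 × 1.7929 = 14.720 km.

14.7 km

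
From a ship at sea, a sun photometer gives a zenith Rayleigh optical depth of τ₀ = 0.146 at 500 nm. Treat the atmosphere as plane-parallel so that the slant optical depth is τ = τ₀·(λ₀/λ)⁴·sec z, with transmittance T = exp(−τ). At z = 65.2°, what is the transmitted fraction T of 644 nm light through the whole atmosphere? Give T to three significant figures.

0.881

sec 65.2° = 2.3841.
τ = 0.146 × (500/644)⁴ × 2.3841 = 0.146 × 0.3634 × 2.3841 = 0.1265.
T = exp(−0.1265) = 0.8812.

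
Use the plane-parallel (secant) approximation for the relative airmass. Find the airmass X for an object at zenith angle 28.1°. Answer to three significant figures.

X = sec z = 1/cos 28.1° = 1/0.8821 = 1.1336.

1.13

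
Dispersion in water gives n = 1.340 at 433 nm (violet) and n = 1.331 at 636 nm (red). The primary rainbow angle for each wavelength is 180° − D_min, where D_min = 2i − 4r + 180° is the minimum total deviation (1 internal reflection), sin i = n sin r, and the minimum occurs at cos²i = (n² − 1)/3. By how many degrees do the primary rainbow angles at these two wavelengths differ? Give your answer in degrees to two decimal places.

1.30°

At 433 nm (n = 1.340): cos²i = 0.26520 → i = 59.004°, r = 39.770°, D_min = 138.929°, rainbow angle = 41.071°.
At 636 nm (n = 1.331): cos²i = 0.25719 → i = 59.527°, r = 40.356°, D_min = 137.630°, rainbow angle = 42.370°.
Angular width = |41.071° − 42.370°| = 1.299°.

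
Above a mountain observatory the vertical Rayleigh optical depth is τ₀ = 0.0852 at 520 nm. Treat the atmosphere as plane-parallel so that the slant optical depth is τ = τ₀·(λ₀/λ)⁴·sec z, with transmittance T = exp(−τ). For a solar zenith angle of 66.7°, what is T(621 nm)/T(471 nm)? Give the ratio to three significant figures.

1.24

Airmass: sec 66.7° = 2.5282.
τ(621 nm) = 0.0852 × (520/621)⁴ × 2.5282 = 0.0852 × 0.4916 × 2.5282 = 0.1059.
τ(471 nm) = 0.0852 × (520/471)⁴ × 2.5282 = 0.0852 × 1.4857 × 2.5282 = 0.3200.
T(621)/T(471) = exp(τ_B − τ_A) = exp(0.2141) = 1.2388.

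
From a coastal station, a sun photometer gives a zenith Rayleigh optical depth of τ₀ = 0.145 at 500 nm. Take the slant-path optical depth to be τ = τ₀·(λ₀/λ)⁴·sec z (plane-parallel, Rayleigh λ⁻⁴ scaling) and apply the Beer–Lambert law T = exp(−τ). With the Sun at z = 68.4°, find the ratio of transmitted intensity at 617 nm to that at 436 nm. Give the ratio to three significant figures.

1.67

Airmass: sec 68.4° = 2.7165.
τ(617 nm) = 0.145 × (500/617)⁴ × 2.7165 = 0.145 × 0.4313 × 2.7165 = 0.1699.
τ(436 nm) = 0.145 × (500/436)⁴ × 2.7165 = 0.145 × 1.7296 × 2.7165 = 0.6813.
T(617)/T(436) = exp(τ_B − τ_A) = exp(0.5114) = 1.6676.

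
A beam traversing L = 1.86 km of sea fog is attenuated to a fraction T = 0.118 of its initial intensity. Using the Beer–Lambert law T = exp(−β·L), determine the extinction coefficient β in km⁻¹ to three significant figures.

1.15 km⁻¹

Beer–Lambert: T = exp(−βL) ⇒ β = −ln(T)/L = −ln(0.118)/1.86 = 2.1371/1.86 = 1.149 km⁻¹.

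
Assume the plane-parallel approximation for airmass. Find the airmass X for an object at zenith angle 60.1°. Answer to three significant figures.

X = sec z = 1/cos 60.1° = 1/0.4985 = 2.0061.

2.01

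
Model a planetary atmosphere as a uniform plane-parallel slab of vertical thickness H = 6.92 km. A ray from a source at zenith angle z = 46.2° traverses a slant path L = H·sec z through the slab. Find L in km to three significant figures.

sec z = 1/cos 46.2° = 1.4448.
L = 6.92 × 1.4448 = 9.998 km.

10.00 km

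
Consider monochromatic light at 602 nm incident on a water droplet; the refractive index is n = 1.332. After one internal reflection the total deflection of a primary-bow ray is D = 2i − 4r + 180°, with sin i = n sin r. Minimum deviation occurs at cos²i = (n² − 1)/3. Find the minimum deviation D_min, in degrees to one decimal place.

137.8°

cos²i = (1.77422 − 1)/3 = 0.25807; i = arccos(0.50801) = 59.469°.
sin r = sin 59.469°/1.332 = 0.64666; r = 40.290°.
D_min = 2·59.469° − 4·40.290° + 180° = 137.776°.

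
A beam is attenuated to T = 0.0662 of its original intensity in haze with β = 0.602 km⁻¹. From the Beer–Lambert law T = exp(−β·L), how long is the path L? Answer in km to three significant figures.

4.51 km

Beer–Lambert: T = exp(−βL) ⇒ L = −ln(T)/β = −ln(0.0662)/0.602 = 2.7151/0.602 = 4.51 km.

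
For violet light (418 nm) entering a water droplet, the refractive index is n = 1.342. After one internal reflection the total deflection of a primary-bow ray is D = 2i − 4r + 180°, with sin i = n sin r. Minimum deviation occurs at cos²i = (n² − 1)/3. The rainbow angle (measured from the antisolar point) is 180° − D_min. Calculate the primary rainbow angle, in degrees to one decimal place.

cos²i = (1.80096 − 1)/3 = 0.26699; i = arccos(0.51671) = 58.888°.
sin r = sin 58.888°/1.342 = 0.63797; r = 39.641°.
D_min = 2·58.888° − 4·39.641° + 180° = 139.213°.
Rainbow angle = 180° − D_min = 40.787°.

40.8°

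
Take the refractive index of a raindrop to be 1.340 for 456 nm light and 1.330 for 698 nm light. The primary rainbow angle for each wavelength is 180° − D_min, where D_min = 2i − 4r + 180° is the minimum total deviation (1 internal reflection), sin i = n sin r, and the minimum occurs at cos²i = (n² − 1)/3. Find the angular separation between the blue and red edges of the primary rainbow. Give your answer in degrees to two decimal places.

At 456 nm (n = 1.340): cos²i = 0.26520 → i = 59.004°, r = 39.770°, D_min = 138.929°, rainbow angle = 41.071°.
At 698 nm (n = 1.330): cos²i = 0.25630 → i = 59.585°, r = 40.422°, D_min = 137.484°, rainbow angle = 42.516°.
Angular width = |41.071° − 42.516°| = 1.445°.

1.45°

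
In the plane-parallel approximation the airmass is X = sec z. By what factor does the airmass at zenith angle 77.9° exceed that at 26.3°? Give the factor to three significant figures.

X(77.9°)/X(26.3°) = sec 77.9° / sec 26.3° = cos 26.3° / cos 77.9° = 0.8965/0.2096 = 4.2768.

4.28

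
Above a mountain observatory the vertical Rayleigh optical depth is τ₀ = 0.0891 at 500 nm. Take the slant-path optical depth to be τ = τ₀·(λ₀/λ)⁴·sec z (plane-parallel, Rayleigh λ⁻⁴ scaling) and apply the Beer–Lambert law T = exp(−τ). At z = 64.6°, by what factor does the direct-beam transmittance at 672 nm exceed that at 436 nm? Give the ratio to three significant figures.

Airmass: sec 64.6° = 2.3314.
τ(672 nm) = 0.0891 × (500/672)⁴ × 2.3314 = 0.0891 × 0.3065 × 2.3314 = 0.0637.
τ(436 nm) = 0.0891 × (500/436)⁴ × 2.3314 = 0.0891 × 1.7296 × 2.3314 = 0.3593.
T(672)/T(436) = exp(τ_B − τ_A) = exp(0.2956) = 1.3439.

1.34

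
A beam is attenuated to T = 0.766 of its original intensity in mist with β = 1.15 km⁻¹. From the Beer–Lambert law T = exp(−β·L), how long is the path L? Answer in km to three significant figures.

Beer–Lambert: T = exp(−βL) ⇒ L = −ln(T)/β = −ln(0.766)/1.15 = 0.2666/1.15 = 0.2318 km.

0.232 km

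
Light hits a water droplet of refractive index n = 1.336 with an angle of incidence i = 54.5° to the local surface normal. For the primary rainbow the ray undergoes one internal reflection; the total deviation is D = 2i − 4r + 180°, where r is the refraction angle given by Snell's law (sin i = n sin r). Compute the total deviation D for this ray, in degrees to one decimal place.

138.8°

sin r = sin 54.5° / 1.336 = 0.8141/1.336 = 0.6094; r = 37.54°.
D = 2·54.5° − 4·37.54° + 180° = 109.00° − 150.18° + 180° = 138.82°.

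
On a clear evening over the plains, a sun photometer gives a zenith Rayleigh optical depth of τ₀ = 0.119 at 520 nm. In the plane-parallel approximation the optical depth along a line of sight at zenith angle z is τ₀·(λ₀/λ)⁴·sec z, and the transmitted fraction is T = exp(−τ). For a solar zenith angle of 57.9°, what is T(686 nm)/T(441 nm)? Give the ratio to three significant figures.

1.43

Airmass: sec 57.9° = 1.8818.
τ(686 nm) = 0.119 × (520/686)⁴ × 1.8818 = 0.119 × 0.3302 × 1.8818 = 0.0739.
τ(441 nm) = 0.119 × (520/441)⁴ × 1.8818 = 0.119 × 1.9331 × 1.8818 = 0.4329.
T(686)/T(441) = exp(τ_B − τ_A) = exp(0.3590) = 1.4318.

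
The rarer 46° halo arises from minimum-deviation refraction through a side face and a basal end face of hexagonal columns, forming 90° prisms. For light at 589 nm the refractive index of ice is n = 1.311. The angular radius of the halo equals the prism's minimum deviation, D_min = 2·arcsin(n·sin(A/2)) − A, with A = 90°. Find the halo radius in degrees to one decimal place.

n·sin(A/2) = 1.311 × sin 45° = 1.311 × 0.7071 = 0.9270.
D_min = 2·arcsin(0.9270) − 90° = 2 × 67.974° − 90° = 45.949°.

45.9°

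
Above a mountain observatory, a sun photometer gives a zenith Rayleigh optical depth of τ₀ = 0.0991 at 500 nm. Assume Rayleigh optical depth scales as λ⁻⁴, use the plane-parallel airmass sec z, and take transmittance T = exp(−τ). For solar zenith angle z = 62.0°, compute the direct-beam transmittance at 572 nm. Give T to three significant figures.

sec 62.0° = 2.1301.
τ = 0.0991 × (500/572)⁴ × 2.1301 = 0.0991 × 0.5838 × 2.1301 = 0.1232.
T = exp(−0.1232) = 0.8840.

0.884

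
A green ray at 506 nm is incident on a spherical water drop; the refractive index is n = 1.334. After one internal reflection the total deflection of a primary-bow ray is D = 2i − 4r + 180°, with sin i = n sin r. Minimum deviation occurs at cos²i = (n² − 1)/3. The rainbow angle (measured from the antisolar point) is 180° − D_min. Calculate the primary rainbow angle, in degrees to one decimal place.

41.9°

cos²i = (1.77956 − 1)/3 = 0.25985; i = arccos(0.50976) = 59.352°.
sin r = sin 59.352°/1.334 = 0.64492; r = 40.159°.
D_min = 2·59.352° − 4·40.159° + 180° = 138.067°.
Rainbow angle = 180° − D_min = 41.933°.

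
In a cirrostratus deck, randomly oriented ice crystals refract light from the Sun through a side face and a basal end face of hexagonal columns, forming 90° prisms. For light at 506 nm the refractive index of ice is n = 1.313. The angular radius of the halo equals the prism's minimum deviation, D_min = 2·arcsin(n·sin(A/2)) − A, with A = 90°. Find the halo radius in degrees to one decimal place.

n·sin(A/2) = 1.313 × sin 45° = 1.313 × 0.7071 = 0.9284.
D_min = 2·arcsin(0.9284) − 90° = 2 × 68.192° − 90° = 46.383°.

46.4°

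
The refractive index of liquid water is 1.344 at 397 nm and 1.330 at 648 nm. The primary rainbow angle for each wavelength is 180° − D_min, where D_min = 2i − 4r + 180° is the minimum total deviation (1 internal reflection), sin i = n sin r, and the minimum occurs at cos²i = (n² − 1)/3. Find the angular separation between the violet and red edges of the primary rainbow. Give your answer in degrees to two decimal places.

2.01°

At 397 nm (n = 1.344): cos²i = 0.26878 → i = 58.772°, r = 39.512°, D_min = 139.495°, rainbow angle = 40.505°.
At 648 nm (n = 1.330): cos²i = 0.25630 → i = 59.585°, r = 40.422°, D_min = 137.484°, rainbow angle = 42.516°.
Angular width = |40.505° − 42.516°| = 2.011°.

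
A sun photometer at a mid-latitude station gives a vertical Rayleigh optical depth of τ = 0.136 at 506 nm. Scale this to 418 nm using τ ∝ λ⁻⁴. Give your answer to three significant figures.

0.292

τ(418 nm) = τ(506 nm) × (506/418)⁴ = 0.136 × (1.2105)⁴ = 0.136 × 2.1473 = 0.2920.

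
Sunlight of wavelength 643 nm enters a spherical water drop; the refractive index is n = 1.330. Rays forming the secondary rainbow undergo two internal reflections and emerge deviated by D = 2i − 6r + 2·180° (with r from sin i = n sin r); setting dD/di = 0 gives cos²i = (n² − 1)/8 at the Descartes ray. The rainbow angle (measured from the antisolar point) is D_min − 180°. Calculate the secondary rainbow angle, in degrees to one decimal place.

cos²i = (1.76890 − 1)/8 = 0.09611; i = arccos(0.31002) = 71.940°.
sin r = sin 71.940°/1.330 = 0.71483; r = 45.630°.
D_min = 2·71.940° − 6·45.630° + 360° = 230.101°.
Rainbow angle = D_min − 180° = 50.101°.

50.1°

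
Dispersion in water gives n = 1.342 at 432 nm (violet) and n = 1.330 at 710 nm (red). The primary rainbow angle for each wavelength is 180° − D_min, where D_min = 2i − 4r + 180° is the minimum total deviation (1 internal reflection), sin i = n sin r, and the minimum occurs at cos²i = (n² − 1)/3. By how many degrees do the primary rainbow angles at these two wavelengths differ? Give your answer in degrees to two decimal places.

1.73°

At 432 nm (n = 1.342): cos²i = 0.26699 → i = 58.888°, r = 39.641°, D_min = 139.213°, rainbow angle = 40.787°.
At 710 nm (n = 1.330): cos²i = 0.25630 → i = 59.585°, r = 40.422°, D_min = 137.484°, rainbow angle = 42.516°.
Angular width = |40.787° − 42.516°| = 1.729°.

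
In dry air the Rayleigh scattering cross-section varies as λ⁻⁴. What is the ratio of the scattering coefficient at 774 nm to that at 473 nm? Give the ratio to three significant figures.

0.139

Rayleigh scattering ∝ λ⁻⁴, so the ratio of coefficients is the inverse fourth power of the wavelength ratio.
σ(774)/σ(473) = (473/774)⁴ = (0.6111)⁴ = 0.1395.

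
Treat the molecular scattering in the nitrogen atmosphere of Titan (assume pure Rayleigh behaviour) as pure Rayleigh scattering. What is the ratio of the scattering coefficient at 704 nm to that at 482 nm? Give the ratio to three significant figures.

0.220

Rayleigh scattering ∝ λ⁻⁴, so the ratio of coefficients is the inverse fourth power of the wavelength ratio.
σ(704)/σ(482) = (482/704)⁴ = (0.6847)⁴ = 0.2197.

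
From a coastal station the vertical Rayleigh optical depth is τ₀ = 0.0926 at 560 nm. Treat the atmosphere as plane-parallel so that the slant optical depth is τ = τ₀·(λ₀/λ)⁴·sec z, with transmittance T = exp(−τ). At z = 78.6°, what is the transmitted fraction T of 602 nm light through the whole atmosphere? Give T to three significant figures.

0.704

sec 78.6° = 5.0593.
τ = 0.0926 × (560/602)⁴ × 5.0593 = 0.0926 × 0.7488 × 5.0593 = 0.3508.
T = exp(−0.3508) = 0.7041.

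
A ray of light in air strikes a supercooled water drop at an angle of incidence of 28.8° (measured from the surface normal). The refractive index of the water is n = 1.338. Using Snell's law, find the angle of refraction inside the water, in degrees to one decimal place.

Snell: sin θ_r = sin θ_i / n = sin 28.8° / 1.338 = 0.4818 / 1.338 = 0.3601.
θ_r = arcsin(0.3601) = 21.10°.

21.1°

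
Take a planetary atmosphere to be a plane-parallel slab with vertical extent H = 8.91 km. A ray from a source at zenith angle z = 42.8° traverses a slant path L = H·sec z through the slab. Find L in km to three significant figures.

12.1 km

sec z = 1/cos 42.8° = 1.3629.
L = 8.91 × 1.3629 = 12.143 km.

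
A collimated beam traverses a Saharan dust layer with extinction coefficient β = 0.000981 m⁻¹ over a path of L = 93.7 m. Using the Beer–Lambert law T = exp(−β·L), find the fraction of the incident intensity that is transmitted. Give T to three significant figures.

0.912

τ = β·L = 0.000981 × 93.7 = 0.0919.
T = exp(−0.0919) = 0.9122.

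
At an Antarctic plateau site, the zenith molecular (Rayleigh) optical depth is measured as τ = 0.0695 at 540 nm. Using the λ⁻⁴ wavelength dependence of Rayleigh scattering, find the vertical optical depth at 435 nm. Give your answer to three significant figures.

τ(435 nm) = τ(540 nm) × (540/435)⁴ = 0.0695 × (1.2414)⁴ = 0.0695 × 2.3748 = 0.1650.

0.165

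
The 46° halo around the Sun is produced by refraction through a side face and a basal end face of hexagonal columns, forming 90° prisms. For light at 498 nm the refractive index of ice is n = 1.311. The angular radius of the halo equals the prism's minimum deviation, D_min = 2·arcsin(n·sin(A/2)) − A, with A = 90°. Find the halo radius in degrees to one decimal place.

n·sin(A/2) = 1.311 × sin 45° = 1.311 × 0.7071 = 0.9270.
D_min = 2·arcsin(0.9270) − 90° = 2 × 67.974° − 90° = 45.949°.

45.9°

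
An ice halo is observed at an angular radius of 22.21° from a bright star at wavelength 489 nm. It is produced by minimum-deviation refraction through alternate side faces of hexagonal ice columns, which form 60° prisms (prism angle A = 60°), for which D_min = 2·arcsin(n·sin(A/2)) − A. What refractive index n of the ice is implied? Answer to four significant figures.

1.315

Rearranging: n = sin((D_min + A)/2) / sin(A/2).
(D_min + A)/2 = (22.21° + 60°)/2 = 41.105°.
n = sin 41.105° / sin 30° = 0.6574 / 0.5000 = 1.3149.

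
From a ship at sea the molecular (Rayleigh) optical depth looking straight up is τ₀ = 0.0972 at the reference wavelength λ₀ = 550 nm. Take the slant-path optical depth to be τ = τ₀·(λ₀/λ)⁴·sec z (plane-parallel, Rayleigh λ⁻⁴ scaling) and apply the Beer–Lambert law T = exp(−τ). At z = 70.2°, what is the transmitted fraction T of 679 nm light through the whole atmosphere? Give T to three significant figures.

0.884

sec 70.2° = 2.9521.
τ = 0.0972 × (550/679)⁴ × 2.9521 = 0.0972 × 0.4305 × 2.9521 = 0.1235.
T = exp(−0.1235) = 0.8838.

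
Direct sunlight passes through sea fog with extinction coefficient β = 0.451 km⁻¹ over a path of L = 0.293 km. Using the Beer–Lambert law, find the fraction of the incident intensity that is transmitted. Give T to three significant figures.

0.876

τ = β·L = 0.451 × 0.293 = 0.1321.
T = exp(−0.1321) = 0.8762.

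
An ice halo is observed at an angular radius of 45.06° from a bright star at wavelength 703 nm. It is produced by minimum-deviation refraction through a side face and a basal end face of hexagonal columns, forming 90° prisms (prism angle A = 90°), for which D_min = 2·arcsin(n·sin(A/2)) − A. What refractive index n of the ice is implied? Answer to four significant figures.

1.307

Rearranging: n = sin((D_min + A)/2) / sin(A/2).
(D_min + A)/2 = (45.06° + 90°)/2 = 67.530°.
n = sin 67.530° / sin 45° = 0.9241 / 0.7071 = 1.3068.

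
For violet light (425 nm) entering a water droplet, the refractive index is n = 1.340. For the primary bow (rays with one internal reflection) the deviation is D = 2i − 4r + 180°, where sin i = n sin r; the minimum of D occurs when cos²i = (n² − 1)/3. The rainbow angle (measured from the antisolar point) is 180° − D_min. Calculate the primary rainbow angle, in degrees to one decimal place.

cos²i = (1.79560 − 1)/3 = 0.26520; i = arccos(0.51498) = 59.004°.
sin r = sin 59.004°/1.340 = 0.63971; r = 39.770°.
D_min = 2·59.004° − 4·39.770° + 180° = 138.929°.
Rainbow angle = 180° − D_min = 41.071°.

41.1°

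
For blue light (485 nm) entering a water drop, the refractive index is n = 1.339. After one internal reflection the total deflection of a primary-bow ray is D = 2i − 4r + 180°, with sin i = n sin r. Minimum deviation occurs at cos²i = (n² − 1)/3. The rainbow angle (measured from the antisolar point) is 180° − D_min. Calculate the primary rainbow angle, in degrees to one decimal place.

41.2°

cos²i = (1.79292 − 1)/3 = 0.26431; i = arccos(0.51411) = 59.062°.
sin r = sin 59.062°/1.339 = 0.64057; r = 39.834°.
D_min = 2·59.062° − 4·39.834° + 180° = 138.786°.
Rainbow angle = 180° − D_min = 41.214°.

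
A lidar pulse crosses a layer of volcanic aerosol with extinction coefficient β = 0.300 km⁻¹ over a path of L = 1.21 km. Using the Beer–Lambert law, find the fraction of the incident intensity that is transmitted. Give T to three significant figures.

τ = β·L = 0.300 × 1.21 = 0.3630.
T = exp(−0.3630) = 0.6956.

0.696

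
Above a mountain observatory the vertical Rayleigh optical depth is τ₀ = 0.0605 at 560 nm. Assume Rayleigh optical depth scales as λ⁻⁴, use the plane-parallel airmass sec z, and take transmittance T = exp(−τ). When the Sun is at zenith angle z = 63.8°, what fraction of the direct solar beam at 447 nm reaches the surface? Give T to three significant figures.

sec 63.8° = 2.2650.
τ = 0.0605 × (560/447)⁴ × 2.2650 = 0.0605 × 2.4633 × 2.2650 = 0.3376.
T = exp(−0.3376) = 0.7135.

0.714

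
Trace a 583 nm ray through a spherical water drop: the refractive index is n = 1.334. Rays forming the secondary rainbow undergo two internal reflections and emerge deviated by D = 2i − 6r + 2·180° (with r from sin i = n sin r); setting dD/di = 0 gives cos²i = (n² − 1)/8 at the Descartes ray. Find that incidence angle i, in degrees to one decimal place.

71.8°

cos²i = (1.334² − 1)/8 = (1.77956 − 1)/8 = 0.09744.
cos i = 0.31216, so i = 71.810°.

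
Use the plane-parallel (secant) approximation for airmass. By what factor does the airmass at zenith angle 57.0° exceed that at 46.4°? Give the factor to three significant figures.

1.27

X(57.0°)/X(46.4°) = sec 57.0° / sec 46.4° = cos 46.4° / cos 57.0° = 0.6896/0.5446 = 1.2662.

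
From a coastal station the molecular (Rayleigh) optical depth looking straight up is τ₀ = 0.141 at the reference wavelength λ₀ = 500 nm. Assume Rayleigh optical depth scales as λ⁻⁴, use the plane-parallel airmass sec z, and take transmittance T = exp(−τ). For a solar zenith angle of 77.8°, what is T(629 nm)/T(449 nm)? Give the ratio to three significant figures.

Airmass: sec 77.8° = 4.7321.
τ(629 nm) = 0.141 × (500/629)⁴ × 4.7321 = 0.141 × 0.3993 × 4.7321 = 0.2664.
τ(449 nm) = 0.141 × (500/449)⁴ × 4.7321 = 0.141 × 1.5378 × 4.7321 = 1.0260.
T(629)/T(449) = exp(τ_B − τ_A) = exp(0.7596) = 2.1375.

2.14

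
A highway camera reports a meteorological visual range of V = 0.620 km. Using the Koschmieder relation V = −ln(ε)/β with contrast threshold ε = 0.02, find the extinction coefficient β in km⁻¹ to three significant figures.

β = −ln(0.02) / V = 3.912 / 0.620 = 6.3097 km⁻¹.

6.31 km⁻¹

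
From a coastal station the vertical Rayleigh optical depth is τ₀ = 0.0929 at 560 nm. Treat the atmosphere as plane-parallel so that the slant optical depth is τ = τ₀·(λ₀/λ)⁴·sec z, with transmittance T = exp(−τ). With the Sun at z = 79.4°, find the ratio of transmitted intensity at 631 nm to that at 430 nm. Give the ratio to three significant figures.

Airmass: sec 79.4° = 5.4362.
τ(631 nm) = 0.0929 × (560/631)⁴ × 5.4362 = 0.0929 × 0.6203 × 5.4362 = 0.3133.
τ(430 nm) = 0.0929 × (560/430)⁴ × 5.4362 = 0.0929 × 2.8766 × 5.4362 = 1.4528.
T(631)/T(430) = exp(τ_B − τ_A) = exp(1.1395) = 3.1251.

3.13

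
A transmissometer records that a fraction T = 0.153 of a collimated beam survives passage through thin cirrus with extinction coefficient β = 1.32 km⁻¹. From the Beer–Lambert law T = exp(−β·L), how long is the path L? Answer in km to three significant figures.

Beer–Lambert: T = exp(−βL) ⇒ L = −ln(T)/β = −ln(0.153)/1.32 = 1.8773/1.32 = 1.422 km.

1.42 km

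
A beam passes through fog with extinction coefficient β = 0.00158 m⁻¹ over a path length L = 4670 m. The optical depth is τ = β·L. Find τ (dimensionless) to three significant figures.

7.38

τ = β·L = 0.00158 × 4670 = 7.3786.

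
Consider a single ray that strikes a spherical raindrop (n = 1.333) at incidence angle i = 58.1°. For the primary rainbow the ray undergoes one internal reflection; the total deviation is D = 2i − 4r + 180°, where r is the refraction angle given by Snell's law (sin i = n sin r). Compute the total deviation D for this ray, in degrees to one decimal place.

138.0°

sin r = sin 58.1° / 1.333 = 0.8490/1.333 = 0.6369; r = 39.56°.
D = 2·58.1° − 4·39.56° + 180° = 116.20° − 158.24° + 180° = 137.96°.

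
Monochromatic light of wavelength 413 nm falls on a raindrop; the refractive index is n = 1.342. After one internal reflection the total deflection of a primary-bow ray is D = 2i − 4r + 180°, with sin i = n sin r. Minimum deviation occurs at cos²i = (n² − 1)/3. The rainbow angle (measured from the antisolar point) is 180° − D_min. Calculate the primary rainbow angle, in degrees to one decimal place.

cos²i = (1.80096 − 1)/3 = 0.26699; i = arccos(0.51671) = 58.888°.
sin r = sin 58.888°/1.342 = 0.63797; r = 39.641°.
D_min = 2·58.888° − 4·39.641° + 180° = 139.213°.
Rainbow angle = 180° − D_min = 40.787°.

40.8°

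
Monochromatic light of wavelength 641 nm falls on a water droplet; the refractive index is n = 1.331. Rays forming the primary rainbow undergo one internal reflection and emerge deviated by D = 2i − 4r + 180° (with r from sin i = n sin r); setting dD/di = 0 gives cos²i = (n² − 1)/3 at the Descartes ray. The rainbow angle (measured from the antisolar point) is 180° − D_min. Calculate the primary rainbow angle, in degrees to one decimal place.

cos²i = (1.77156 − 1)/3 = 0.25719; i = arccos(0.50714) = 59.527°.
sin r = sin 59.527°/1.331 = 0.64753; r = 40.356°.
D_min = 2·59.527° − 4·40.356° + 180° = 137.630°.
Rainbow angle = 180° − D_min = 42.370°.

42.4°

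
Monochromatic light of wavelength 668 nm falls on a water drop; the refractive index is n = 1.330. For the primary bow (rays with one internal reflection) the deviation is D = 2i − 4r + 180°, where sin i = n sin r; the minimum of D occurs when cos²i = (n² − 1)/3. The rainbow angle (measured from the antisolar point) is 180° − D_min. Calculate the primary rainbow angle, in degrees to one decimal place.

cos²i = (1.76890 − 1)/3 = 0.25630; i = arccos(0.50626) = 59.585°.
sin r = sin 59.585°/1.330 = 0.64841; r = 40.422°.
D_min = 2·59.585° − 4·40.422° + 180° = 137.484°.
Rainbow angle = 180° − D_min = 42.516°.

42.5°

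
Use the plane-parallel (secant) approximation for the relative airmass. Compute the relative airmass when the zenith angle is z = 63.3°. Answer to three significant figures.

2.23

X = sec z = 1/cos 63.3° = 1/0.4493 = 2.2256.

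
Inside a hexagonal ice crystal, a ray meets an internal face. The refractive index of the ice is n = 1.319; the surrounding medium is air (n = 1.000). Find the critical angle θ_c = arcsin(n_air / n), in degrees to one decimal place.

sin θ_c = n_air / n = 1.000 / 1.319 = 0.7582.
θ_c = arcsin(0.7582) = 49.30°.

49.3°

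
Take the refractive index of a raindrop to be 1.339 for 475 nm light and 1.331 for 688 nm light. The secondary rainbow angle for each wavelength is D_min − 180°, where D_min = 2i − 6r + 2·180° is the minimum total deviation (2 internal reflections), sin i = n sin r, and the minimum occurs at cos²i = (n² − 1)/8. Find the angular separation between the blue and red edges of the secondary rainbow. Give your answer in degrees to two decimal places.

2.09°

At 475 nm (n = 1.339): cos²i = 0.09912 → i = 71.650°, r = 45.141°, D_min = 232.451°, rainbow angle = 52.451°.
At 688 nm (n = 1.331): cos²i = 0.09645 → i = 71.907°, r = 45.575°, D_min = 230.365°, rainbow angle = 50.365°.
Angular width = |52.451° − 50.365°| = 2.086°.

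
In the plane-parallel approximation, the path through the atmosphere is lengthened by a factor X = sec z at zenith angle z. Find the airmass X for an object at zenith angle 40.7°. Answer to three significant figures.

1.32

X = sec z = 1/cos 40.7° = 1/0.7581 = 1.3190.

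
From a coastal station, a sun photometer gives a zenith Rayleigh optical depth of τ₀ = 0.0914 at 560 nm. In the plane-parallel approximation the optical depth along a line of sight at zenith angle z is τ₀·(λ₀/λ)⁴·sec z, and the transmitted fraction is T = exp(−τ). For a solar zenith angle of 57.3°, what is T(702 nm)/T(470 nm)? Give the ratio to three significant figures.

Airmass: sec 57.3° = 1.8510.
τ(702 nm) = 0.0914 × (560/702)⁴ × 1.8510 = 0.0914 × 0.4050 × 1.8510 = 0.0685.
τ(470 nm) = 0.0914 × (560/470)⁴ × 1.8510 = 0.0914 × 2.0154 × 1.8510 = 0.3410.
T(702)/T(470) = exp(τ_B − τ_A) = exp(0.2725) = 1.3132.

1.31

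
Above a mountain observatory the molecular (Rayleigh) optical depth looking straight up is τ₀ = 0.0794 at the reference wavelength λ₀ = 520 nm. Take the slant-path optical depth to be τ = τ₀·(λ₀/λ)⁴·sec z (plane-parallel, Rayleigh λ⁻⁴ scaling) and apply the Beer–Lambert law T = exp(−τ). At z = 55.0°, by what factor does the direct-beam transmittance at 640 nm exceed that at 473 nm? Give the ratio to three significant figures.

Airmass: sec 55.0° = 1.7434.
τ(640 nm) = 0.0794 × (520/640)⁴ × 1.7434 = 0.0794 × 0.4358 × 1.7434 = 0.0603.
τ(473 nm) = 0.0794 × (520/473)⁴ × 1.7434 = 0.0794 × 1.4607 × 1.7434 = 0.2022.
T(640)/T(473) = exp(τ_B − τ_A) = exp(0.1419) = 1.1524.

1.15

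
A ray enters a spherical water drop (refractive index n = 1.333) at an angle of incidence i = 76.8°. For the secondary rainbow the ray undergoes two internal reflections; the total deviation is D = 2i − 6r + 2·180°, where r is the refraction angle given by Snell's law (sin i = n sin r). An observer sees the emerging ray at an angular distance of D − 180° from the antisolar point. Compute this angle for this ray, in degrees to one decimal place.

52.1°

sin r = sin 76.8° / 1.333 = 0.9736/1.333 = 0.7304; r = 46.92°.
D = 2·76.8° − 6·46.92° + 2·180° = 153.60° − 281.50° + 360° = 232.10°.
Angle from antisolar point = D − 180° = 52.10°.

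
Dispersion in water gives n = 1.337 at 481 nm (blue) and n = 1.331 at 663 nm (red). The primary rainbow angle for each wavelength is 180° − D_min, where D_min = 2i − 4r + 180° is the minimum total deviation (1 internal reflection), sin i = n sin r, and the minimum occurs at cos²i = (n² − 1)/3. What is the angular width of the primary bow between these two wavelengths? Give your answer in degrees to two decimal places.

At 481 nm (n = 1.337): cos²i = 0.26252 → i = 59.178°, r = 39.964°, D_min = 138.500°, rainbow angle = 41.500°.
At 663 nm (n = 1.331): cos²i = 0.25719 → i = 59.527°, r = 40.356°, D_min = 137.630°, rainbow angle = 42.370°.
Angular width = |41.500° − 42.370°| = 0.870°.

0.87°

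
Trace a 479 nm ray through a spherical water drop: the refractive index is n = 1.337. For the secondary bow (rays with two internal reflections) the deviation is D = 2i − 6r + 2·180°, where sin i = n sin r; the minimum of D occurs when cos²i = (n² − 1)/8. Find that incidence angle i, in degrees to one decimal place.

71.7°

cos²i = (1.337² − 1)/8 = (1.78757 − 1)/8 = 0.09845.
cos i = 0.31376, so i = 71.714°.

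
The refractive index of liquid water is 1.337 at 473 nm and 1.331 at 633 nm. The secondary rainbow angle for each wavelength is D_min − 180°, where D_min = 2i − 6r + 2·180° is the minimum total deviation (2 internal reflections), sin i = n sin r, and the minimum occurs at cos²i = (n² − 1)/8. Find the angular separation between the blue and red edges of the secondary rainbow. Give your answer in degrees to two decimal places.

1.57°

At 473 nm (n = 1.337): cos²i = 0.09845 → i = 71.714°, r = 45.249°, D_min = 231.934°, rainbow angle = 51.934°.
At 633 nm (n = 1.331): cos²i = 0.09645 → i = 71.907°, r = 45.575°, D_min = 230.365°, rainbow angle = 50.365°.
Angular width = |51.934° − 50.365°| = 1.569°.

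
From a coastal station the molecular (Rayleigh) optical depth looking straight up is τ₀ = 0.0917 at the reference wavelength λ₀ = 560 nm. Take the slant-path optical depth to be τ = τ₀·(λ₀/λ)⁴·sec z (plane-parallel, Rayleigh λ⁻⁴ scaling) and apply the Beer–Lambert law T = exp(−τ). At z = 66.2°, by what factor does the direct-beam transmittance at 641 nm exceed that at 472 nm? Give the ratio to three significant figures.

Airmass: sec 66.2° = 2.4780.
τ(641 nm) = 0.0917 × (560/641)⁴ × 2.4780 = 0.0917 × 0.5825 × 2.4780 = 0.1324.
τ(472 nm) = 0.0917 × (560/472)⁴ × 2.4780 = 0.0917 × 1.9815 × 2.4780 = 0.4503.
T(641)/T(472) = exp(τ_B − τ_A) = exp(0.3179) = 1.3742.

1.37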